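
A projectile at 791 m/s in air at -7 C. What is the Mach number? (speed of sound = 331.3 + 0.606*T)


a = 331.3 + 0.606*(-7) = 327.058 m/s
M = v/a = 791/327.058 = 2.419

2.419


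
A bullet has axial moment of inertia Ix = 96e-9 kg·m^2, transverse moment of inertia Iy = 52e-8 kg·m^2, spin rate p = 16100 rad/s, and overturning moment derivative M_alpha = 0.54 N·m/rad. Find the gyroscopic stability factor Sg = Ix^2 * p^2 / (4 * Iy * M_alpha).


Sg = Ix^2 * p^2 / (4 * Iy * M_alpha) = (96e-9)^2 * 16100^2 / (4 * 52e-8 * 0.54) = 2.127

2.127


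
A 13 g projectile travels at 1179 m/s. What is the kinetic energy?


E = 0.5*m*v^2 = 0.5*0.013*1179^2 = 9035 J

9035 J


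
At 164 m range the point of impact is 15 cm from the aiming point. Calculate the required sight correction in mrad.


1 mrad subtends 1 cm per 10 m of range, so adj = error_cm / (dist_m / 10) = 15 / (164/10) = 0.9146 mrad

0.9146 mrad


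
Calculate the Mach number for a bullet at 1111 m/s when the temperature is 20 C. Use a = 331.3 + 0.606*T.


a = 331.3 + 0.606*(20) = 343.42 m/s
M = v/a = 1111/343.42 = 3.235

3.235


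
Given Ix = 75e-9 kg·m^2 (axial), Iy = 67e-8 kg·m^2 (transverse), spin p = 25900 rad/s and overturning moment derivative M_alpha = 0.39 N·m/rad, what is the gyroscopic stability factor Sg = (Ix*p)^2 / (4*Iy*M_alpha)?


Sg = Ix^2 * p^2 / (4 * Iy * M_alpha) = (75e-9)^2 * 25900^2 / (4 * 67e-8 * 0.39) = 3.61

3.61


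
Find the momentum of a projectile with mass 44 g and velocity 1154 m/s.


p = m*v = 0.044*1154 = 50.78 kg·m/s

50.78 kg·m/s


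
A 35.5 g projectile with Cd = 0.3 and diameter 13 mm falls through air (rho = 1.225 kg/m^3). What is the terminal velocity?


A = pi*(d/2)^2 = pi*(13/2000)^2 = 1.32732e-04 m^2
vt = sqrt(2mg/(Cd*rho*A)) = sqrt(2*0.0355*9.81/(0.3 * 1.225 * 1.32732e-04)) = 119.5 m/s

119.5 m/s


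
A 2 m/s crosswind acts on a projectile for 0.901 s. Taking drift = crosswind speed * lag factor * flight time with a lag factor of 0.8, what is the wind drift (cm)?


drift = v_wind * lag * t = 2 * 0.8 * 0.901 = 1.4416 m ≈ 144.2 cm

144.2 cm


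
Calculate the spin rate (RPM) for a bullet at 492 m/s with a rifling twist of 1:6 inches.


twist_m = 6*0.0254 = 0.1524 m
spin = v/twist = 492/0.1524 = 3228.346 rev/s
RPM = spin*60 = 3228.346*60 ≈ 193701 RPM

193701 RPM


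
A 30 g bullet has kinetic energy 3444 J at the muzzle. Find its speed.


v = sqrt(2*E/m) = sqrt(2*3444/0.03) = 479.2 m/s

479.2 m/s


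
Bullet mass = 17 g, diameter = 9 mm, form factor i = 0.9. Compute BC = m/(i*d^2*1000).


BC = m/(i*d^2*1000) = 17/(0.9 * 9^2 * 1000) = 0.0002332

0.0002332


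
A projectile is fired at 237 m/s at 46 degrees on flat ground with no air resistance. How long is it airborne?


T = 2*v0*sin(theta)/g = 2*237*sin(46°)/9.81 = 34.76 s

34.76 s


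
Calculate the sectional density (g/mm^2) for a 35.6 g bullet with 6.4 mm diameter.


SD = m/d^2 = 35.6/6.4^2 = 0.8691 g/mm^2

0.8691 g/mm^2


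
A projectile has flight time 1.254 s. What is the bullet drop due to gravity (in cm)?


drop = 0.5*g*t^2 = 0.5*9.81*1.254^2 = 7.71319 m ≈ 771.3 cm

771.3 cm


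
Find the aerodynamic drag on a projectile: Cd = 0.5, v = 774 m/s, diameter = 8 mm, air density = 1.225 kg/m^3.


A = pi*(d/2)^2 = pi*(8/2000)^2 = 5.02655e-05 m^2
Fd = 0.5*Cd*rho*A*v^2 = 0.5*0.5*1.225*5.02655e-05*774^2 = 9.222 N

9.222 N


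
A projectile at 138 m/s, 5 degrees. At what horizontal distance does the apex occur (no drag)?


R = v0^2*sin(2*theta)/g = 138^2*sin(2*5°)/9.81 = 337.1 m
apex_dist = R/2 = 337.1/2 = 168.6 m

168.6 m


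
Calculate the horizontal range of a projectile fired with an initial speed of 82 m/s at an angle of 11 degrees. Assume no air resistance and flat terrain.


R = v0^2 * sin(2*theta) / g = 82^2 * sin(2*11°) / 9.81 = 256.8 m

256.8 m


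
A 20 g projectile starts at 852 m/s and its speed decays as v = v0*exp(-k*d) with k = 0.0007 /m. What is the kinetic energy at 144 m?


v = v0*exp(-k*d) = 852*exp(-0.0007*144) = 770.305 m/s
E = 0.5*m*v^2 = 0.5*0.02*770.305^2 = 5934 J

5934 J


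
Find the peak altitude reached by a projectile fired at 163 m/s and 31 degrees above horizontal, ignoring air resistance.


H = (v0*sin(theta))^2 / (2g) = (163*sin(31°))^2 / (2*9.81) = 359.2 m

359.2 m


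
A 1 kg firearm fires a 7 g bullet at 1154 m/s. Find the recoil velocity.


v_recoil = m_p * v_p / m_gun = 0.007 * 1154 / 1 = 8.078 m/s

8.078 m/s


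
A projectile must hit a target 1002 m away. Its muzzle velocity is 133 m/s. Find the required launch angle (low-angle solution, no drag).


sin(2*theta) = R*g/v0^2 = 1002*9.81/133^2 = 0.555691, theta = arcsin(0.555691)/2 = 16.88°

16.88 degrees


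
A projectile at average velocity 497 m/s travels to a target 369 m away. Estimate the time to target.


t = d/v = 369/497 = 0.7425 s

0.7425 s


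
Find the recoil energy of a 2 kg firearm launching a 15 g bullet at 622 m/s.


v_r = m_p*v_p/m_gun = 0.015*622/2 = 4.665 m/s, E_r = 0.5*m_gun*v_r^2 = 0.5*2*4.665^2 = 21.76 J

21.76 J


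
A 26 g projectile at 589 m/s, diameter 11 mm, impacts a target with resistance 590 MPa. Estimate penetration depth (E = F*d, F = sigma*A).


A = pi*(d/2)^2 = pi*(11/2)^2 = 95.0332 mm^2
E = 0.5*m*v^2 = 0.5*0.026*589^2 = 4509.97 J
depth = E/(sigma*A) = 4509.97 J / (590 MPa * 95.0332 mm^2) = 4509.97/(590 * 95.0332) m = 0.0804353 m ≈ 80.44 mm

80.44 mm


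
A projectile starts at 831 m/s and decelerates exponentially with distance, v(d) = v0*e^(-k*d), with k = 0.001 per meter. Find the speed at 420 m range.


v = v0*exp(-k*d) = 831*exp(-0.001*420) = 546 m/s

546 m/s


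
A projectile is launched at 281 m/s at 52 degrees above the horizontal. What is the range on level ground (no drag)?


R = v0^2 * sin(2*theta) / g = 281^2 * sin(2*52°) / 9.81 = 7810 m

7810 m


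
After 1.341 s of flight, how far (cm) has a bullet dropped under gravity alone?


drop = 0.5*g*t^2 = 0.5*9.81*1.341^2 = 8.82057 m ≈ 882.1 cm

882.1 cm


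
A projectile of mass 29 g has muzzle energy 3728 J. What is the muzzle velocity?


v = sqrt(2*E/m) = sqrt(2*3728/0.029) = 507.1 m/s

507.1 m/s


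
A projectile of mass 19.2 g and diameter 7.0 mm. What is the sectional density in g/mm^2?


SD = m/d^2 = 19.2/7.0^2 = 0.3918 g/mm^2

0.3918 g/mm^2


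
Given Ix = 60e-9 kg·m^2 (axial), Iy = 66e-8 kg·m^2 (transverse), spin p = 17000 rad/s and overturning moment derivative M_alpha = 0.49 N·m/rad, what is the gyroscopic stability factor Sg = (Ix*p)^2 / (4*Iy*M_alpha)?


Sg = Ix^2 * p^2 / (4 * Iy * M_alpha) = (60e-9)^2 * 17000^2 / (4 * 66e-8 * 0.49) = 0.8043

0.8043


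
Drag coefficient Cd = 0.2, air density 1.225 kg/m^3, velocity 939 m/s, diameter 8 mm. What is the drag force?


A = pi*(d/2)^2 = pi*(8/2000)^2 = 5.02655e-05 m^2
Fd = 0.5*Cd*rho*A*v^2 = 0.5*0.2*1.225*5.02655e-05*939^2 = 5.429 N

5.429 N


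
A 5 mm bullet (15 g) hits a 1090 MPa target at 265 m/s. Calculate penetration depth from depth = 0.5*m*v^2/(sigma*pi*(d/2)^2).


A = pi*(d/2)^2 = pi*(5/2)^2 = 19.635 mm^2
E = 0.5*m*v^2 = 0.5*0.015*265^2 = 526.688 J
depth = E/(sigma*A) = 526.688 J / (1090 MPa * 19.635 mm^2) = 526.688/(1090 * 19.635) m = 0.0246092 m ≈ 24.61 mm

24.61 mm


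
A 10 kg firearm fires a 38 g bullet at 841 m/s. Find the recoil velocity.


v_recoil = m_p * v_p / m_gun = 0.038 * 841 / 10 = 3.196 m/s

3.196 m/s


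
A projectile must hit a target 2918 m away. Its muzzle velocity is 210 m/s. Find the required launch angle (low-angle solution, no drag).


sin(2*theta) = R*g/v0^2 = 2918*9.81/210^2 = 0.649106, theta = arcsin(0.649106)/2 = 20.24°

20.24 degrees


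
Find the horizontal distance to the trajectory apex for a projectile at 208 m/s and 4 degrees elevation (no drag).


R = v0^2*sin(2*theta)/g = 208^2*sin(2*4°)/9.81 = 613.78 m
apex_dist = R/2 = 613.78/2 = 306.9 m

306.9 m


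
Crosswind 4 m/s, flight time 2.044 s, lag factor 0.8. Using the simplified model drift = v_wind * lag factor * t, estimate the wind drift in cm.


drift = v_wind * lag * t = 4 * 0.8 * 2.044 = 6.5408 m ≈ 654.1 cm

654.1 cm


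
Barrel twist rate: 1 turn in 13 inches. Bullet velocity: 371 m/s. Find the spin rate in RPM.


twist_m = 13*0.0254 = 0.3302 m
spin = v/twist = 371/0.3302 = 1123.561 rev/s
RPM = spin*60 = 1123.561*60 ≈ 67414 RPM

67414 RPM


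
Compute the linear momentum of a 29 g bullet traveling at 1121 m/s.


p = m*v = 0.029*1121 = 32.51 kg·m/s

32.51 kg·m/s


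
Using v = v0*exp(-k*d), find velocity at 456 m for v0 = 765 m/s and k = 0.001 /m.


v = v0*exp(-k*d) = 765*exp(-0.001*456) = 484.9 m/s

484.9 m/s


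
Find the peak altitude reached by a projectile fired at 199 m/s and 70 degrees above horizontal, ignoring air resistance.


H = (v0*sin(theta))^2 / (2g) = (199*sin(70°))^2 / (2*9.81) = 1782 m

1782 m


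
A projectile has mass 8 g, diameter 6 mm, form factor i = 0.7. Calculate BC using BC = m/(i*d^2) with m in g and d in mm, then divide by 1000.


BC = m/(i*d^2*1000) = 8/(0.7 * 6^2 * 1000) = 0.0003175

0.0003175


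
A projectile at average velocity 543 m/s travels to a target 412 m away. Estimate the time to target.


t = d/v = 412/543 = 0.7587 s

0.7587 s


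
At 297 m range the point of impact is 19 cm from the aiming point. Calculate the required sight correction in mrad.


1 mrad subtends 1 cm per 10 m of range, so adj = error_cm / (dist_m / 10) = 19 / (297/10) = 0.6397 mrad

0.6397 mrad


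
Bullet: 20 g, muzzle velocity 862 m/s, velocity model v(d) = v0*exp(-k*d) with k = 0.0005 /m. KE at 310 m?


v = v0*exp(-k*d) = 862*exp(-0.0005*310) = 738.23 m/s
E = 0.5*m*v^2 = 0.5*0.02*738.23^2 = 5450 J

5450 J


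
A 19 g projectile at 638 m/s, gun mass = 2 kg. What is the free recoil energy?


v_r = m_p*v_p/m_gun = 0.019*638/2 = 6.061 m/s, E_r = 0.5*m_gun*v_r^2 = 0.5*2*6.061^2 = 36.74 J

36.74 J


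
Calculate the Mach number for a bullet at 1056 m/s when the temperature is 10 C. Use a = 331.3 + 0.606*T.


a = 331.3 + 0.606*(10) = 337.36 m/s
M = v/a = 1056/337.36 = 3.13

3.13


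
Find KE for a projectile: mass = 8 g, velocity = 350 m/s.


E = 0.5*m*v^2 = 0.5*0.008*350^2 = 490 J

490 J


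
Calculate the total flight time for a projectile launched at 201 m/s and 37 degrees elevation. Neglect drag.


T = 2*v0*sin(theta)/g = 2*201*sin(37°)/9.81 = 24.66 s

24.66 s


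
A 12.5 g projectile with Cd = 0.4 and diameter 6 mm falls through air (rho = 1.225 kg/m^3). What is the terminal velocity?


A = pi*(d/2)^2 = pi*(6/2000)^2 = 2.82743e-05 m^2
vt = sqrt(2mg/(Cd*rho*A)) = sqrt(2*0.0125*9.81/(0.4 * 1.225 * 2.82743e-05)) = 133 m/s

133 m/s


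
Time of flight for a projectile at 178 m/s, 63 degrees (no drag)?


T = 2*v0*sin(theta)/g = 2*178*sin(63°)/9.81 = 32.33 s

32.33 s


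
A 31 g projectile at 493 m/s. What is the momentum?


p = m*v = 0.031*493 = 15.28 kg·m/s

15.28 kg·m/s


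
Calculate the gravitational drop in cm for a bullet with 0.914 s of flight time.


drop = 0.5*g*t^2 = 0.5*9.81*0.914^2 = 4.09762 m ≈ 409.8 cm

409.8 cm


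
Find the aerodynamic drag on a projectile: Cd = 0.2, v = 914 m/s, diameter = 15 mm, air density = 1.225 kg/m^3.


A = pi*(d/2)^2 = pi*(15/2000)^2 = 1.76715e-04 m^2
Fd = 0.5*Cd*rho*A*v^2 = 0.5*0.2*1.225*1.76715e-04*914^2 = 18.08 N

18.08 N


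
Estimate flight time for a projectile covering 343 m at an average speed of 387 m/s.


t = d/v = 343/387 = 0.8863 s

0.8863 s


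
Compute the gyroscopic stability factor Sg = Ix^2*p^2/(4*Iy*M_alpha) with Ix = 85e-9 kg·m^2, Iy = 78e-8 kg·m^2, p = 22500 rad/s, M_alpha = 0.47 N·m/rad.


Sg = Ix^2 * p^2 / (4 * Iy * M_alpha) = (85e-9)^2 * 22500^2 / (4 * 78e-8 * 0.47) = 2.494

2.494


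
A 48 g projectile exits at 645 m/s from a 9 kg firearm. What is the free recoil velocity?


v_recoil = m_p * v_p / m_gun = 0.048 * 645 / 9 = 3.44 m/s

3.44 m/s


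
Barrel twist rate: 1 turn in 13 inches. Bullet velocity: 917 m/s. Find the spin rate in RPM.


twist_m = 13*0.0254 = 0.3302 m
spin = v/twist = 917/0.3302 = 2777.105 rev/s
RPM = spin*60 = 2777.105*60 ≈ 166626 RPM

166626 RPM


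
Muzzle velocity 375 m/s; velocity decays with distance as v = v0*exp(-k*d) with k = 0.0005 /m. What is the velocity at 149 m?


v = v0*exp(-k*d) = 375*exp(-0.0005*149) = 348.1 m/s

348.1 m/s


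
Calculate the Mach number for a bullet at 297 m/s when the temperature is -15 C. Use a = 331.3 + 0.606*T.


a = 331.3 + 0.606*(-15) = 322.21 m/s
M = v/a = 297/322.21 = 0.9218

0.9218


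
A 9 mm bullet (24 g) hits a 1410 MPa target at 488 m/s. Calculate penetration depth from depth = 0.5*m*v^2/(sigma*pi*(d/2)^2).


A = pi*(d/2)^2 = pi*(9/2)^2 = 63.6173 mm^2
E = 0.5*m*v^2 = 0.5*0.024*488^2 = 2857.73 J
depth = E/(sigma*A) = 2857.73 J / (1410 MPa * 63.6173 mm^2) = 2857.73/(1410 * 63.6173) m = 0.0318586 m ≈ 31.86 mm

31.86 mm


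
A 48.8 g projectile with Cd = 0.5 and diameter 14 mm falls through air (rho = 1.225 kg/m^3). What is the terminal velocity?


A = pi*(d/2)^2 = pi*(14/2000)^2 = 1.53938e-04 m^2
vt = sqrt(2mg/(Cd*rho*A)) = sqrt(2*0.0488*9.81/(0.5 * 1.225 * 1.53938e-04)) = 100.8 m/s

100.8 m/s


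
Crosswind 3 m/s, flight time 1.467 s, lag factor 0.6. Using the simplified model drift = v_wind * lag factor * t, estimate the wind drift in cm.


drift = v_wind * lag * t = 3 * 0.6 * 1.467 = 2.6406 m ≈ 264.1 cm

264.1 cm


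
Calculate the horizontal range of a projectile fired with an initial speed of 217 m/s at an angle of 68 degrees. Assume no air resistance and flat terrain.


R = v0^2 * sin(2*theta) / g = 217^2 * sin(2*68°) / 9.81 = 3334 m

3334 m


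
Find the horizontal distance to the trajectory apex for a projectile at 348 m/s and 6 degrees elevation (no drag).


R = v0^2*sin(2*theta)/g = 348^2*sin(2*6°)/9.81 = 2566.66 m
apex_dist = R/2 = 2566.66/2 = 1283 m

1283 m


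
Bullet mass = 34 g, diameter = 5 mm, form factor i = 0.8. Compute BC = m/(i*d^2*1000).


BC = m/(i*d^2*1000) = 34/(0.8 * 5^2 * 1000) = 0.0017

0.0017


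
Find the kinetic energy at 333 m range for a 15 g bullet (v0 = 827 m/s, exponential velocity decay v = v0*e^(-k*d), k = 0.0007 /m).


v = v0*exp(-k*d) = 827*exp(-0.0007*333) = 655.045 m/s
E = 0.5*m*v^2 = 0.5*0.015*655.045^2 = 3218 J

3218 J


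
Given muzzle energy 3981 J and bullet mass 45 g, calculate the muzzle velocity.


v = sqrt(2*E/m) = sqrt(2*3981/0.045) = 420.6 m/s

420.6 m/s


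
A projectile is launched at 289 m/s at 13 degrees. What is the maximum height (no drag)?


H = (v0*sin(theta))^2 / (2g) = (289*sin(13°))^2 / (2*9.81) = 215.4 m

215.4 m


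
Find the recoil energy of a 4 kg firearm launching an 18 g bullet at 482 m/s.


v_r = m_p*v_p/m_gun = 0.018*482/4 = 2.169 m/s, E_r = 0.5*m_gun*v_r^2 = 0.5*4*2.169^2 = 9.409 J

9.409 J


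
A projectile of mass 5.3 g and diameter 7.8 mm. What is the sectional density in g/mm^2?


SD = m/d^2 = 5.3/7.8^2 = 0.08711 g/mm^2

0.08711 g/mm^2


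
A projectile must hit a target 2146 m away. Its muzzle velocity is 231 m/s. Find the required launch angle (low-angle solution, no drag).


sin(2*theta) = R*g/v0^2 = 2146*9.81/231^2 = 0.394525, theta = arcsin(0.394525)/2 = 11.62°

11.62 degrees


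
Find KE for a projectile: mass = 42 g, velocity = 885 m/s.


E = 0.5*m*v^2 = 0.5*0.042*885^2 = 16448 J

16448 J


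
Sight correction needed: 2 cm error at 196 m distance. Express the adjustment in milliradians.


1 mrad subtends 1 cm per 10 m of range, so adj = error_cm / (dist_m / 10) = 2 / (196/10) = 0.102 mrad

0.102 mrad


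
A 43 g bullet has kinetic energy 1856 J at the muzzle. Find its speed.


v = sqrt(2*E/m) = sqrt(2*1856/0.043) = 293.8 m/s

293.8 m/s


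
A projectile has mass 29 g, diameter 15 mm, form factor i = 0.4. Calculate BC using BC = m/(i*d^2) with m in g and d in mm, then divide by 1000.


BC = m/(i*d^2*1000) = 29/(0.4 * 15^2 * 1000) = 0.0003222

0.0003222


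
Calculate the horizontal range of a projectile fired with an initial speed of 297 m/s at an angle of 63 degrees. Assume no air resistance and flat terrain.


R = v0^2 * sin(2*theta) / g = 297^2 * sin(2*63°) / 9.81 = 7274 m

7274 m


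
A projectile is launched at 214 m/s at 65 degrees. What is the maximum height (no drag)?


H = (v0*sin(theta))^2 / (2g) = (214*sin(65°))^2 / (2*9.81) = 1917 m

1917 m


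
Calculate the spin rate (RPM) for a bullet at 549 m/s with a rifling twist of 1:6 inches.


twist_m = 6*0.0254 = 0.1524 m
spin = v/twist = 549/0.1524 = 3602.362 rev/s
RPM = spin*60 = 3602.362*60 ≈ 216142 RPM

216142 RPM


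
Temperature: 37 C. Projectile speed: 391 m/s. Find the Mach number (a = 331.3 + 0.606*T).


a = 331.3 + 0.606*(37) = 353.722 m/s
M = v/a = 391/353.722 = 1.105

1.105


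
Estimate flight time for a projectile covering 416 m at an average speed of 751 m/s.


t = d/v = 416/751 = 0.5539 s

0.5539 s


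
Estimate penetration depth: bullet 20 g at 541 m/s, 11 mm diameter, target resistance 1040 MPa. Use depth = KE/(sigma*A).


A = pi*(d/2)^2 = pi*(11/2)^2 = 95.0332 mm^2
E = 0.5*m*v^2 = 0.5*0.02*541^2 = 2926.81 J
depth = E/(sigma*A) = 2926.81 J / (1040 MPa * 95.0332 mm^2) = 2926.81/(1040 * 95.0332) m = 0.0296132 m ≈ 29.61 mm

29.61 mm


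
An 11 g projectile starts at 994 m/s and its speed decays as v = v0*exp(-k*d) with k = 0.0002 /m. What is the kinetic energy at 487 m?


v = v0*exp(-k*d) = 994*exp(-0.0002*487) = 901.75 m/s
E = 0.5*m*v^2 = 0.5*0.011*901.75^2 = 4472 J

4472 J


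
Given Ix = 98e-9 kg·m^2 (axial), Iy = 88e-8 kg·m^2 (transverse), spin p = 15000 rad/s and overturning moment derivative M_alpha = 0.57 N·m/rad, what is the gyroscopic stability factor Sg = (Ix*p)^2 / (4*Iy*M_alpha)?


Sg = Ix^2 * p^2 / (4 * Iy * M_alpha) = (98e-9)^2 * 15000^2 / (4 * 88e-8 * 0.57) = 1.077

1.077


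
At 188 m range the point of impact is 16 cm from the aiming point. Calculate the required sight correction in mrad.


1 mrad subtends 1 cm per 10 m of range, so adj = error_cm / (dist_m / 10) = 16 / (188/10) = 0.8511 mrad

0.8511 mrad


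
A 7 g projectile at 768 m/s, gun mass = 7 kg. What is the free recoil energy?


v_r = m_p*v_p/m_gun = 0.007*768/7 = 0.768 m/s, E_r = 0.5*m_gun*v_r^2 = 0.5*7*0.768^2 = 2.064 J

2.064 J


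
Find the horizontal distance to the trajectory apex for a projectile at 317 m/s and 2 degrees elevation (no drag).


R = v0^2*sin(2*theta)/g = 317^2*sin(2*2°)/9.81 = 714.552 m
apex_dist = R/2 = 714.552/2 = 357.3 m

357.3 m


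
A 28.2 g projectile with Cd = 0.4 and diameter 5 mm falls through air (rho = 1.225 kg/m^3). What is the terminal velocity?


A = pi*(d/2)^2 = pi*(5/2000)^2 = 1.96350e-05 m^2
vt = sqrt(2mg/(Cd*rho*A)) = sqrt(2*0.0282*9.81/(0.4 * 1.225 * 1.96350e-05)) = 239.8 m/s

239.8 m/s


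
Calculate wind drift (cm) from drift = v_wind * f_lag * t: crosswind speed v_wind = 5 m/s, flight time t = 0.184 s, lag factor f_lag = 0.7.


drift = v_wind * lag * t = 5 * 0.7 * 0.184 = 0.644 m ≈ 64.4 cm

64.4 cm


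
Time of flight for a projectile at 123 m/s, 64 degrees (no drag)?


T = 2*v0*sin(theta)/g = 2*123*sin(64°)/9.81 = 22.54 s

22.54 s


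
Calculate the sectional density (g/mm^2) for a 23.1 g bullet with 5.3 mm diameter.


SD = m/d^2 = 23.1/5.3^2 = 0.8224 g/mm^2

0.8224 g/mm^2


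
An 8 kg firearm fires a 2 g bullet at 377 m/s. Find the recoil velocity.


v_recoil = m_p * v_p / m_gun = 0.002 * 377 / 8 = 0.09425 m/s

0.09425 m/s


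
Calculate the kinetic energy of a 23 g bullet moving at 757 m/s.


E = 0.5*m*v^2 = 0.5*0.023*757^2 = 6590 J

6590 J


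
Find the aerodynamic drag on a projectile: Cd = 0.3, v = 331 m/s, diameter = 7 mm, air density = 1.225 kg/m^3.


A = pi*(d/2)^2 = pi*(7/2000)^2 = 3.84845e-05 m^2
Fd = 0.5*Cd*rho*A*v^2 = 0.5*0.3*1.225*3.84845e-05*331^2 = 0.7748 N

0.7748 N


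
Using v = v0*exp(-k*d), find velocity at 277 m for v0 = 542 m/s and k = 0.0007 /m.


v = v0*exp(-k*d) = 542*exp(-0.0007*277) = 446.5 m/s

446.5 m/s


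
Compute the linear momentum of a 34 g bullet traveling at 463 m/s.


p = m*v = 0.034*463 = 15.74 kg·m/s

15.74 kg·m/s


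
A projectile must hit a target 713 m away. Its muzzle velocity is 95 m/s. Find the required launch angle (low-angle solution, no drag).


sin(2*theta) = R*g/v0^2 = 713*9.81/95^2 = 0.775017, theta = arcsin(0.775017)/2 = 25.4°

25.4 degrees


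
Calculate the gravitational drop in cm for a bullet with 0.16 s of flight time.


drop = 0.5*g*t^2 = 0.5*9.81*0.16^2 = 0.125568 m ≈ 12.56 cm

12.56 cm


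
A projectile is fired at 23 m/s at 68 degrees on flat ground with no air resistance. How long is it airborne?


T = 2*v0*sin(theta)/g = 2*23*sin(68°)/9.81 = 4.348 s

4.348 s


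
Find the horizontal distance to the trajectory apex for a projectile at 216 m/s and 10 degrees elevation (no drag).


R = v0^2*sin(2*theta)/g = 216^2*sin(2*10°)/9.81 = 1626.64 m
apex_dist = R/2 = 1626.64/2 = 813.3 m

813.3 m


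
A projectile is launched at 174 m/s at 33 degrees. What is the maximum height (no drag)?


H = (v0*sin(theta))^2 / (2g) = (174*sin(33°))^2 / (2*9.81) = 457.7 m

457.7 m


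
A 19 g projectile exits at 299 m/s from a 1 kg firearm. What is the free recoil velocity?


v_recoil = m_p * v_p / m_gun = 0.019 * 299 / 1 = 5.681 m/s

5.681 m/s


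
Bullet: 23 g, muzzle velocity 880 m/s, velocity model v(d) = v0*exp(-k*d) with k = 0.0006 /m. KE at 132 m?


v = v0*exp(-k*d) = 880*exp(-0.0006*132) = 812.993 m/s
E = 0.5*m*v^2 = 0.5*0.023*812.993^2 = 7601 J

7601 J


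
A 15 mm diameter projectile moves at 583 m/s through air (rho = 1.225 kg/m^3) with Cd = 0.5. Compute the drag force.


A = pi*(d/2)^2 = pi*(15/2000)^2 = 1.76715e-04 m^2
Fd = 0.5*Cd*rho*A*v^2 = 0.5*0.5*1.225*1.76715e-04*583^2 = 18.39 N

18.39 N


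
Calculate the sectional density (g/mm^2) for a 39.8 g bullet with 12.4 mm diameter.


SD = m/d^2 = 39.8/12.4^2 = 0.2588 g/mm^2

0.2588 g/mm^2


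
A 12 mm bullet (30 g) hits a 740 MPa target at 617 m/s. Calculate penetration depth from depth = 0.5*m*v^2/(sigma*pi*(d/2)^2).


A = pi*(d/2)^2 = pi*(12/2)^2 = 113.097 mm^2
E = 0.5*m*v^2 = 0.5*0.03*617^2 = 5710.34 J
depth = E/(sigma*A) = 5710.34 J / (740 MPa * 113.097 mm^2) = 5710.34/(740 * 113.097) m = 0.0682303 m ≈ 68.23 mm

68.23 mm


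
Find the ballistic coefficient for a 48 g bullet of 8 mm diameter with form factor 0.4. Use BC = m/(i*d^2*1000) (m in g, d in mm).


BC = m/(i*d^2*1000) = 48/(0.4 * 8^2 * 1000) = 0.001875

0.001875


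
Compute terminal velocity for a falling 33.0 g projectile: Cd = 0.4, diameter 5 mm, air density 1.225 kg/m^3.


A = pi*(d/2)^2 = pi*(5/2000)^2 = 1.96350e-05 m^2
vt = sqrt(2mg/(Cd*rho*A)) = sqrt(2*0.033*9.81/(0.4 * 1.225 * 1.96350e-05)) = 259.4 m/s

259.4 m/s


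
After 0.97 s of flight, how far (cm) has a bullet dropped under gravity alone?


drop = 0.5*g*t^2 = 0.5*9.81*0.97^2 = 4.61511 m ≈ 461.5 cm

461.5 cm


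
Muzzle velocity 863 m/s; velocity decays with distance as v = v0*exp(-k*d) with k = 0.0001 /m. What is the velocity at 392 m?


v = v0*exp(-k*d) = 863*exp(-0.0001*392) = 829.8 m/s

829.8 m/s


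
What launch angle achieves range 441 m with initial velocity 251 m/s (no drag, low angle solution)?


sin(2*theta) = R*g/v0^2 = 441*9.81/251^2 = 0.0686689, theta = arcsin(0.0686689)/2 = 1.969°

1.969 degrees


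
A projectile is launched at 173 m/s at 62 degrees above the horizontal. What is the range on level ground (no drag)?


R = v0^2 * sin(2*theta) / g = 173^2 * sin(2*62°) / 9.81 = 2529 m

2529 m


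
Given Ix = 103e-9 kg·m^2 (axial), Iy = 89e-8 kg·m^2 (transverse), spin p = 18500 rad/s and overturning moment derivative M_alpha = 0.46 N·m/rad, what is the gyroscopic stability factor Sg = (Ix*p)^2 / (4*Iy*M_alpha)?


Sg = Ix^2 * p^2 / (4 * Iy * M_alpha) = (103e-9)^2 * 18500^2 / (4 * 89e-8 * 0.46) = 2.217

2.217


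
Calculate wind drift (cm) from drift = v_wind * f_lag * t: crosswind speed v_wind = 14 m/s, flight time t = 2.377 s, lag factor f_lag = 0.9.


drift = v_wind * lag * t = 14 * 0.9 * 2.377 = 29.9502 m ≈ 2995 cm

2995 cm


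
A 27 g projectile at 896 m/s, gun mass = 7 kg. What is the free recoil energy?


v_r = m_p*v_p/m_gun = 0.027*896/7 = 3.456 m/s, E_r = 0.5*m_gun*v_r^2 = 0.5*7*3.456^2 = 41.8 J

41.8 J


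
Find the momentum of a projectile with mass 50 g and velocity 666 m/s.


p = m*v = 0.05*666 = 33.3 kg·m/s

33.3 kg·m/s


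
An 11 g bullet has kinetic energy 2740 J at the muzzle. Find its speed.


v = sqrt(2*E/m) = sqrt(2*2740/0.011) = 705.8 m/s

705.8 m/s


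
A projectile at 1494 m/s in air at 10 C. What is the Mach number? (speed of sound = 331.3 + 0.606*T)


a = 331.3 + 0.606*(10) = 337.36 m/s
M = v/a = 1494/337.36 = 4.429

4.429


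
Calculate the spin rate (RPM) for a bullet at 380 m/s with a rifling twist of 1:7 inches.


twist_m = 7*0.0254 = 0.1778 m
spin = v/twist = 380/0.1778 = 2137.233 rev/s
RPM = spin*60 = 2137.233*60 ≈ 128234 RPM

128234 RPM


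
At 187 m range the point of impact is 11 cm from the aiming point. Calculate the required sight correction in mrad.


1 mrad subtends 1 cm per 10 m of range, so adj = error_cm / (dist_m / 10) = 11 / (187/10) = 0.5882 mrad

0.5882 mrad


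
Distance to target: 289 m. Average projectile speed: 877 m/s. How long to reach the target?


t = d/v = 289/877 = 0.3295 s

0.3295 s


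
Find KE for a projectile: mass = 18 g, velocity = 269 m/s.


E = 0.5*m*v^2 = 0.5*0.018*269^2 = 651.2 J

651.2 J


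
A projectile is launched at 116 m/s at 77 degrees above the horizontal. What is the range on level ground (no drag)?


R = v0^2 * sin(2*theta) / g = 116^2 * sin(2*77°) / 9.81 = 601.3 m

601.3 m


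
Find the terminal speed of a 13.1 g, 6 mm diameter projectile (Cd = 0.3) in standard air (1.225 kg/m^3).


A = pi*(d/2)^2 = pi*(6/2000)^2 = 2.82743e-05 m^2
vt = sqrt(2mg/(Cd*rho*A)) = sqrt(2*0.0131*9.81/(0.3 * 1.225 * 2.82743e-05)) = 157.3 m/s

157.3 m/s


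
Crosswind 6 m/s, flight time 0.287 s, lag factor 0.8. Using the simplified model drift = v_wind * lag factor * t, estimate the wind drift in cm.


drift = v_wind * lag * t = 6 * 0.8 * 0.287 = 1.3776 m ≈ 137.8 cm

137.8 cm


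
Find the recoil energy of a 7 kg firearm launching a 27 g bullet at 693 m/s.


v_r = m_p*v_p/m_gun = 0.027*693/7 = 2.673 m/s, E_r = 0.5*m_gun*v_r^2 = 0.5*7*2.673^2 = 25.01 J

25.01 J


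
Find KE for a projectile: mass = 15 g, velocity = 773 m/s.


E = 0.5*m*v^2 = 0.5*0.015*773^2 = 4481 J

4481 J


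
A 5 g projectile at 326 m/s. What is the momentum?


p = m*v = 0.005*326 = 1.63 kg·m/s

1.63 kg·m/s


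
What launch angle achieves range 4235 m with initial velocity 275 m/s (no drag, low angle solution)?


sin(2*theta) = R*g/v0^2 = 4235*9.81/275^2 = 0.54936, theta = arcsin(0.54936)/2 = 16.66°

16.66 degrees


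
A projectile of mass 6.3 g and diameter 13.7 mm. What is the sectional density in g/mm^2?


SD = m/d^2 = 6.3/13.7^2 = 0.03357 g/mm^2

0.03357 g/mm^2


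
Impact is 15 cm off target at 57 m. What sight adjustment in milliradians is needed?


1 mrad subtends 1 cm per 10 m of range, so adj = error_cm / (dist_m / 10) = 15 / (57/10) = 2.632 mrad

2.632 mrad


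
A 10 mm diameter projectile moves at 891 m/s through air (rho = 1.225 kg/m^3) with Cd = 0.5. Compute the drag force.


A = pi*(d/2)^2 = pi*(10/2000)^2 = 7.85398e-05 m^2
Fd = 0.5*Cd*rho*A*v^2 = 0.5*0.5*1.225*7.85398e-05*891^2 = 19.1 N

19.1 N


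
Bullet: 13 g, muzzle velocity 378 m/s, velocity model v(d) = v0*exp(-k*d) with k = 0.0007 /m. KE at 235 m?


v = v0*exp(-k*d) = 378*exp(-0.0007*235) = 320.664 m/s
E = 0.5*m*v^2 = 0.5*0.013*320.664^2 = 668.4 J

668.4 J


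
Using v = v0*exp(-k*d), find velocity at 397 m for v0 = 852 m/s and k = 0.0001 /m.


v = v0*exp(-k*d) = 852*exp(-0.0001*397) = 818.8 m/s

818.8 m/s


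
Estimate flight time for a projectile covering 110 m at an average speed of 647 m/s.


t = d/v = 110/647 = 0.17 s

0.17 s


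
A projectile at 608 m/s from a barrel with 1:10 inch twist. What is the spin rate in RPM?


twist_m = 10*0.0254 = 0.254 m
spin = v/twist = 608/0.254 = 2393.701 rev/s
RPM = spin*60 = 2393.701*60 ≈ 143622 RPM

143622 RPM


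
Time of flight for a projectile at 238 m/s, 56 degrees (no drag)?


T = 2*v0*sin(theta)/g = 2*238*sin(56°)/9.81 = 40.23 s

40.23 s


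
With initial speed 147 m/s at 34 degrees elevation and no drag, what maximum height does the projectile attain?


H = (v0*sin(theta))^2 / (2g) = (147*sin(34°))^2 / (2*9.81) = 344.4 m

344.4 m


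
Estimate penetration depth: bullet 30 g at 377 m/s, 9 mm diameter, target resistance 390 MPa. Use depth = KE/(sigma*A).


A = pi*(d/2)^2 = pi*(9/2)^2 = 63.6173 mm^2
E = 0.5*m*v^2 = 0.5*0.03*377^2 = 2131.93 J
depth = E/(sigma*A) = 2131.93 J / (390 MPa * 63.6173 mm^2) = 2131.93/(390 * 63.6173) m = 0.085928 m ≈ 85.93 mm

85.93 mm


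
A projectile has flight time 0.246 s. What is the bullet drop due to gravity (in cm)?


drop = 0.5*g*t^2 = 0.5*9.81*0.246^2 = 0.296831 m ≈ 29.68 cm

29.68 cm


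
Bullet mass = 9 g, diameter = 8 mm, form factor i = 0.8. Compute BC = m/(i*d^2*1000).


BC = m/(i*d^2*1000) = 9/(0.8 * 8^2 * 1000) = 0.0001758

0.0001758


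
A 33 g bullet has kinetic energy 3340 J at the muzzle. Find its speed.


v = sqrt(2*E/m) = sqrt(2*3340/0.033) = 449.9 m/s

449.9 m/s


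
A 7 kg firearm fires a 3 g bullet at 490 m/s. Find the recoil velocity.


v_recoil = m_p * v_p / m_gun = 0.003 * 490 / 7 = 0.21 m/s

0.21 m/s


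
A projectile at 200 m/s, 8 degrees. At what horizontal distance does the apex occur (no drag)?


R = v0^2*sin(2*theta)/g = 200^2*sin(2*8°)/9.81 = 1123.9 m
apex_dist = R/2 = 1123.9/2 = 562 m

562 m


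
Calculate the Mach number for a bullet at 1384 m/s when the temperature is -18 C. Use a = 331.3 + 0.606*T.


a = 331.3 + 0.606*(-18) = 320.392 m/s
M = v/a = 1384/320.392 = 4.32

4.32


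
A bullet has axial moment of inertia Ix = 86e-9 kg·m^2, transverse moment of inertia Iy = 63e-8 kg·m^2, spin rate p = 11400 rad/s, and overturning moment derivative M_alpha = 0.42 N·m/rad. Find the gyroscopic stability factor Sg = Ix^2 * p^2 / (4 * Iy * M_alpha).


Sg = Ix^2 * p^2 / (4 * Iy * M_alpha) = (86e-9)^2 * 11400^2 / (4 * 63e-8 * 0.42) = 0.9081

0.9081


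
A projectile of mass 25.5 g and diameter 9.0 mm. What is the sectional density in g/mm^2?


SD = m/d^2 = 25.5/9.0^2 = 0.3148 g/mm^2

0.3148 g/mm^2


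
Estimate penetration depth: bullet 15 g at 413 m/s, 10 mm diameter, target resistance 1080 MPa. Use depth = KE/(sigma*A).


A = pi*(d/2)^2 = pi*(10/2)^2 = 78.5398 mm^2
E = 0.5*m*v^2 = 0.5*0.015*413^2 = 1279.27 J
depth = E/(sigma*A) = 1279.27 J / (1080 MPa * 78.5398 mm^2) = 1279.27/(1080 * 78.5398) m = 0.0150816 m ≈ 15.08 mm

15.08 mm


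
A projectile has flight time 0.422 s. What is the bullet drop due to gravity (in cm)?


drop = 0.5*g*t^2 = 0.5*9.81*0.422^2 = 0.873502 m ≈ 87.35 cm

87.35 cm


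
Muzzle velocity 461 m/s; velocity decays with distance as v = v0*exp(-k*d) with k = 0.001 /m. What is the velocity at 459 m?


v = v0*exp(-k*d) = 461*exp(-0.001*459) = 291.3 m/s

291.3 m/s


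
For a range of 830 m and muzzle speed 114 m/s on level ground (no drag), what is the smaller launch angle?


sin(2*theta) = R*g/v0^2 = 830*9.81/114^2 = 0.626524, theta = arcsin(0.626524)/2 = 19.4°

19.4 degrees


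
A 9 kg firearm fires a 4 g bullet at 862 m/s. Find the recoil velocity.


v_recoil = m_p * v_p / m_gun = 0.004 * 862 / 9 = 0.3831 m/s

0.3831 m/s


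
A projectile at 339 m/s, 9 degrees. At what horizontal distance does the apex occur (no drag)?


R = v0^2*sin(2*theta)/g = 339^2*sin(2*9°)/9.81 = 3620.03 m
apex_dist = R/2 = 3620.03/2 = 1810 m

1810 m


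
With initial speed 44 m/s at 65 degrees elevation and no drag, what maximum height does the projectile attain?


H = (v0*sin(theta))^2 / (2g) = (44*sin(65°))^2 / (2*9.81) = 81.05 m

81.05 m


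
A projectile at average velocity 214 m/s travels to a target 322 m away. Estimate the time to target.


t = d/v = 322/214 = 1.505 s

1.505 s


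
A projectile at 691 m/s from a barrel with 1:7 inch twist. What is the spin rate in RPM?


twist_m = 7*0.0254 = 0.1778 m
spin = v/twist = 691/0.1778 = 3886.389 rev/s
RPM = spin*60 = 3886.389*60 ≈ 233183 RPM

233183 RPM


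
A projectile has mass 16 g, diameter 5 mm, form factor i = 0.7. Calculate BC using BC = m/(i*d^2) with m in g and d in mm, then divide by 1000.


BC = m/(i*d^2*1000) = 16/(0.7 * 5^2 * 1000) = 0.0009143

0.0009143


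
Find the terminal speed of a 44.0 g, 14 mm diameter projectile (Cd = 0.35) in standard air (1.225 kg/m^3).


A = pi*(d/2)^2 = pi*(14/2000)^2 = 1.53938e-04 m^2
vt = sqrt(2mg/(Cd*rho*A)) = sqrt(2*0.044*9.81/(0.35 * 1.225 * 1.53938e-04)) = 114.4 m/s

114.4 m/s


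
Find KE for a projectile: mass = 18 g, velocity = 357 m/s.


E = 0.5*m*v^2 = 0.5*0.018*357^2 = 1147 J

1147 J


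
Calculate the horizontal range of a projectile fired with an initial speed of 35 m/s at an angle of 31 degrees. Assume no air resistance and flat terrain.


R = v0^2 * sin(2*theta) / g = 35^2 * sin(2*31°) / 9.81 = 110.3 m

110.3 m


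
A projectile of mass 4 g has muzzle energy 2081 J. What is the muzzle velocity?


v = sqrt(2*E/m) = sqrt(2*2081/0.004) = 1020 m/s

1020 m/s


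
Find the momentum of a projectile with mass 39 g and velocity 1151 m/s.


p = m*v = 0.039*1151 = 44.89 kg·m/s

44.89 kg·m/s


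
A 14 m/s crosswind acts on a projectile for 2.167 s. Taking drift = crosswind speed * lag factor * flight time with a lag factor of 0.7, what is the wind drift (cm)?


drift = v_wind * lag * t = 14 * 0.7 * 2.167 = 21.2366 m ≈ 2124 cm

2124 cm


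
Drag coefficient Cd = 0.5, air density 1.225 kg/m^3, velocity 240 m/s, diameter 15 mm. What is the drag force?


A = pi*(d/2)^2 = pi*(15/2000)^2 = 1.76715e-04 m^2
Fd = 0.5*Cd*rho*A*v^2 = 0.5*0.5*1.225*1.76715e-04*240^2 = 3.117 N

3.117 N


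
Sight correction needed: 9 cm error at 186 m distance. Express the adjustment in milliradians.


1 mrad subtends 1 cm per 10 m of range, so adj = error_cm / (dist_m / 10) = 9 / (186/10) = 0.4839 mrad

0.4839 mrad


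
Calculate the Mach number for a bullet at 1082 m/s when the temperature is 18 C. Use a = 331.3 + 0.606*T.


a = 331.3 + 0.606*(18) = 342.208 m/s
M = v/a = 1082/342.208 = 3.162

3.162


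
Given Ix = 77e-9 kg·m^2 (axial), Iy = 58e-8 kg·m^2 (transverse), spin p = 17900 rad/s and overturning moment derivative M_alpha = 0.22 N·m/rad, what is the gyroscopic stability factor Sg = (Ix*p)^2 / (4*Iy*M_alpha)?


Sg = Ix^2 * p^2 / (4 * Iy * M_alpha) = (77e-9)^2 * 17900^2 / (4 * 58e-8 * 0.22) = 3.722

3.722


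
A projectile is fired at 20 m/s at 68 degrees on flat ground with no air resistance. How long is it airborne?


T = 2*v0*sin(theta)/g = 2*20*sin(68°)/9.81 = 3.781 s

3.781 s


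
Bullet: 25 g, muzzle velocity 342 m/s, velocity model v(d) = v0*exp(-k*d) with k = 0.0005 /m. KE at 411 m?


v = v0*exp(-k*d) = 342*exp(-0.0005*411) = 278.47 m/s
E = 0.5*m*v^2 = 0.5*0.025*278.47^2 = 969.3 J

969.3 J


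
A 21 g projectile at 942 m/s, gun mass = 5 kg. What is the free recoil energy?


v_r = m_p*v_p/m_gun = 0.021*942/5 = 3.9564 m/s, E_r = 0.5*m_gun*v_r^2 = 0.5*5*3.9564^2 = 39.13 J

39.13 J


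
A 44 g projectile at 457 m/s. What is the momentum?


p = m*v = 0.044*457 = 20.11 kg·m/s

20.11 kg·m/s


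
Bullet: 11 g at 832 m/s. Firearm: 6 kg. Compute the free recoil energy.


v_r = m_p*v_p/m_gun = 0.011*832/6 = 1.52533 m/s, E_r = 0.5*m_gun*v_r^2 = 0.5*6*1.52533^2 = 6.98 J

6.98 J


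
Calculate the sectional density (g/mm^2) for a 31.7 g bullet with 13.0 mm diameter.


SD = m/d^2 = 31.7/13.0^2 = 0.1876 g/mm^2

0.1876 g/mm^2


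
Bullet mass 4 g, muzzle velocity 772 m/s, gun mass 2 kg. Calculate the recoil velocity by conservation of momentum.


v_recoil = m_p * v_p / m_gun = 0.004 * 772 / 2 = 1.544 m/s

1.544 m/s


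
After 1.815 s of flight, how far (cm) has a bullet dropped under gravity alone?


drop = 0.5*g*t^2 = 0.5*9.81*1.815^2 = 16.1582 m ≈ 1616 cm

1616 cm


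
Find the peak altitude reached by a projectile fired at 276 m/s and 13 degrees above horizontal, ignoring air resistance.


H = (v0*sin(theta))^2 / (2g) = (276*sin(13°))^2 / (2*9.81) = 196.5 m

196.5 m


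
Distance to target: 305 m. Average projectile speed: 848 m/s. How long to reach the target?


t = d/v = 305/848 = 0.3597 s

0.3597 s


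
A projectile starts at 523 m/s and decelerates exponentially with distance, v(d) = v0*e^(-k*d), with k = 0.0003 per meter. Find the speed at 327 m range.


v = v0*exp(-k*d) = 523*exp(-0.0003*327) = 474.1 m/s

474.1 m/s


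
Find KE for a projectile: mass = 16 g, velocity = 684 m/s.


E = 0.5*m*v^2 = 0.5*0.016*684^2 = 3743 J

3743 J


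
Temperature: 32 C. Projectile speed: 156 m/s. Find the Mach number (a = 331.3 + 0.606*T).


a = 331.3 + 0.606*(32) = 350.692 m/s
M = v/a = 156/350.692 = 0.4448

0.4448


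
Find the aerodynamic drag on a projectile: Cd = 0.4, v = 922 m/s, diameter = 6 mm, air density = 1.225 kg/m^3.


A = pi*(d/2)^2 = pi*(6/2000)^2 = 2.82743e-05 m^2
Fd = 0.5*Cd*rho*A*v^2 = 0.5*0.4*1.225*2.82743e-05*922^2 = 5.889 N

5.889 N


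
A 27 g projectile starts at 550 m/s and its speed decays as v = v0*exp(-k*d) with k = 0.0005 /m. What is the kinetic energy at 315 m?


v = v0*exp(-k*d) = 550*exp(-0.0005*315) = 469.852 m/s
E = 0.5*m*v^2 = 0.5*0.027*469.852^2 = 2980 J

2980 J


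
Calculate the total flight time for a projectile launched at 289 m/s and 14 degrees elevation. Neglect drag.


T = 2*v0*sin(theta)/g = 2*289*sin(14°)/9.81 = 14.25 s

14.25 s


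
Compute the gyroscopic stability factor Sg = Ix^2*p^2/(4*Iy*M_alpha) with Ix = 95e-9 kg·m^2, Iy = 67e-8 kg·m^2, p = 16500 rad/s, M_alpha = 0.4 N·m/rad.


Sg = Ix^2 * p^2 / (4 * Iy * M_alpha) = (95e-9)^2 * 16500^2 / (4 * 67e-8 * 0.4) = 2.292

2.292


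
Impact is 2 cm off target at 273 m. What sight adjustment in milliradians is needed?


1 mrad subtends 1 cm per 10 m of range, so adj = error_cm / (dist_m / 10) = 2 / (273/10) = 0.07326 mrad

0.07326 mrad


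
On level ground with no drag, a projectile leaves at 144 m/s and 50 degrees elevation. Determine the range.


R = v0^2 * sin(2*theta) / g = 144^2 * sin(2*50°) / 9.81 = 2082 m

2082 m


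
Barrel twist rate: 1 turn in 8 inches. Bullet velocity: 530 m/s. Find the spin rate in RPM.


twist_m = 8*0.0254 = 0.2032 m
spin = v/twist = 530/0.2032 = 2608.268 rev/s
RPM = spin*60 = 2608.268*60 ≈ 156496 RPM

156496 RPM


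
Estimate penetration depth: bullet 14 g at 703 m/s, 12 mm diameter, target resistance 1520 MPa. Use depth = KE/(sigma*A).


A = pi*(d/2)^2 = pi*(12/2)^2 = 113.097 mm^2
E = 0.5*m*v^2 = 0.5*0.014*703^2 = 3459.46 J
depth = E/(sigma*A) = 3459.46 J / (1520 MPa * 113.097 mm^2) = 3459.46/(1520 * 113.097) m = 0.0201239 m ≈ 20.12 mm

20.12 mm


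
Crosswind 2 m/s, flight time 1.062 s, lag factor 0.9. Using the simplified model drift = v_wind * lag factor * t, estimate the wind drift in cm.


drift = v_wind * lag * t = 2 * 0.9 * 1.062 = 1.9116 m ≈ 191.2 cm

191.2 cm


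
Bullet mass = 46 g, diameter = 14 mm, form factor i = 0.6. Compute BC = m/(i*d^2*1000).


BC = m/(i*d^2*1000) = 46/(0.6 * 14^2 * 1000) = 0.0003912

0.0003912


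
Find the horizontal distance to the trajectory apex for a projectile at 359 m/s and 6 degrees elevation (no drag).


R = v0^2*sin(2*theta)/g = 359^2*sin(2*6°)/9.81 = 2731.48 m
apex_dist = R/2 = 2731.48/2 = 1366 m

1366 m
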